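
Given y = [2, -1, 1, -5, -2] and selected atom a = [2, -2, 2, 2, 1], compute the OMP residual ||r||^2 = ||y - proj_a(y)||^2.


a^T a = 17.
a^T y = -4.
coeff = -4/17 = -4/17.
||r||^2 = 579/17.

579/17


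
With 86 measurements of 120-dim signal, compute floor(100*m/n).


100*m/n = 100*86/120 ≈ 71.6667.
floor = 71.

71


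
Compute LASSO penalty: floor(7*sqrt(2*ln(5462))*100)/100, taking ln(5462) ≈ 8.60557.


ln(5462) ≈ 8.60557.
2*ln(n) ≈ 17.21114.
sqrt(2*ln(n)) ≈ sqrt(17.21114) ≈ 4.148631.
lambda ≈ 7*4.148631 = 29.040417.
floor(lambda*100)/100 = 29.04.

29.04


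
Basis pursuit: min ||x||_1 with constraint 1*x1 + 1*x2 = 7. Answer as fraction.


Axis intercepts:
  x1 = 7, x2 = 0: L1 = 7
  x1 = 0, x2 = 7: L1 = 7
x* = (7, 0)
||x*||_1 = 7.

7


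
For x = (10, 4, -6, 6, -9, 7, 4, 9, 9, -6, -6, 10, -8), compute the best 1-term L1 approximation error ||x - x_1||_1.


Sorted |x_i| descending: [10, 10, 9, 9, 9, 8, 7, 6, 6, 6, 6, 4, 4]
Keep top 1: [10]
Tail entries: [10, 9, 9, 9, 8, 7, 6, 6, 6, 6, 4, 4]
L1 error = sum of tail = 84.

84


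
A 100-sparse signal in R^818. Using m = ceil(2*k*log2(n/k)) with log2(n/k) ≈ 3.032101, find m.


log2(n/k) = log2(818/100) ≈ 3.032101.
2*k*log2(n/k) ≈ 2*100*3.032101 = 606.4202.
m = ceil(606.4202) = 607.

607


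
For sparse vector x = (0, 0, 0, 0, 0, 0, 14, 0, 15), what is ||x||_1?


Non-zero entries: [(6, 14), (8, 15)]
Absolute values: [14, 15]
||x||_1 = sum = 29.

29


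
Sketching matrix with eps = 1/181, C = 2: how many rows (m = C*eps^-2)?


1/eps = 181.
(1/eps)^2 = 32761.
m = 2*32761 = 65522.

65522


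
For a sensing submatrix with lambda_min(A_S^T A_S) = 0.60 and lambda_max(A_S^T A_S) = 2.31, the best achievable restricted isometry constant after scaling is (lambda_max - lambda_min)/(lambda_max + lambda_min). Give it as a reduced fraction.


lambda_max - lambda_min = 2.31 - 0.60 = 1.71.
lambda_max + lambda_min = 2.31 + 0.60 = 2.91.
delta = 1.71/2.91 = 171/291 = 57/97.

57/97


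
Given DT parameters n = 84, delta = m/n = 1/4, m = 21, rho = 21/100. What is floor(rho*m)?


m = 1/4*84 = 21.
rho = 21/100.
rho*m = 21/100*21 = 4.41.
k = floor(4.41) = 4.

4


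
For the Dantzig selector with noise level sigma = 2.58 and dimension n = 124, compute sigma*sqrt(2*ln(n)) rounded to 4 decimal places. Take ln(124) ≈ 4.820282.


ln(124) ≈ 4.820282.
2*ln(n) ≈ 9.640564.
sqrt(2*ln(n)) ≈ sqrt(9.640564) ≈ 3.104926.
threshold ≈ 2.58*3.104926 = 8.01070908 ≈ 8.0107.

8.0107


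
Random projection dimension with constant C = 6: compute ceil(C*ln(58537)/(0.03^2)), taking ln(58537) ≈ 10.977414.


ln(58537) ≈ 10.977414.
eps^2 = 0.03^2 = 0.0009.
C*ln(N)/eps^2 ≈ 6*10.977414/0.0009 ≈ 73182.76.
m = ceil(73182.76) = 73183.

73183


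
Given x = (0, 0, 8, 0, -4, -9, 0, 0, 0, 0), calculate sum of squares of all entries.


Non-zero entries: [(2, 8), (4, -4), (5, -9)]
Squares: [64, 16, 81]
||x||_2^2 = sum = 161.

161


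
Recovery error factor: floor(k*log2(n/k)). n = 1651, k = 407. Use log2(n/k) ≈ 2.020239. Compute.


log2(n/k) = log2(1651/407) ≈ 2.020239.
k*log2(n/k) ≈ 407*2.020239 = 822.237273.
floor(822.237273) = 822.

822


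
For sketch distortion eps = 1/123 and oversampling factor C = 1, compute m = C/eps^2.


1/eps = 123.
(1/eps)^2 = 15129.
m = 1*15129 = 15129.

15129


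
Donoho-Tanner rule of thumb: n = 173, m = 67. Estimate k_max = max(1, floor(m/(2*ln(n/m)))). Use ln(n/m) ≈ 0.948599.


n/m = 173/67.
ln(n/m) ≈ 0.948599.
2*ln(n/m) ≈ 1.897198.
m/(2*ln(n/m)) ≈ 67/1.897198 ≈ 35.3152.
floor = 35.
k_max = max(1, 35) = 35.

35


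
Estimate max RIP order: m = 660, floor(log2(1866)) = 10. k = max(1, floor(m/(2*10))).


floor(log2(1866)) = 10.
2*10 = 20.
m/(2*floor(log2(n))) = 660/20 ≈ 33.0.
floor = 33.
k = max(1, 33) = 33.

33


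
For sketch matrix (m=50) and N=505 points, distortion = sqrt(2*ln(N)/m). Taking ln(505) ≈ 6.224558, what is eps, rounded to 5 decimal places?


ln(505) ≈ 6.224558.
2*ln(N)/m ≈ 2*6.224558/50 ≈ 0.24898232.
eps = sqrt(0.24898232) ≈ 0.4989813 ≈ 0.49898.

0.49898


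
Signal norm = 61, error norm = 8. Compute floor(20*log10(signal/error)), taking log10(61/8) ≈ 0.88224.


||x||/||e|| = 61/8.
log10(61/8) ≈ 0.88224.
20*log10(||x||/||e||) ≈ 20*0.88224 = 17.6448.
floor(17.6448) = 17.

17


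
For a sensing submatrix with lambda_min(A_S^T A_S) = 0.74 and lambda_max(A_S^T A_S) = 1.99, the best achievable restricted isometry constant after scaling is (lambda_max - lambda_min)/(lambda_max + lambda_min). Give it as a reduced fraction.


lambda_max - lambda_min = 1.99 - 0.74 = 1.25.
lambda_max + lambda_min = 1.99 + 0.74 = 2.73.
delta = 1.25/2.73 = 125/273.

125/273


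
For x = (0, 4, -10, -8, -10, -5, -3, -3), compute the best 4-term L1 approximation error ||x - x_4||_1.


Sorted |x_i| descending: [10, 10, 8, 5, 4, 3, 3, 0]
Keep top 4: [10, 10, 8, 5]
Tail entries: [4, 3, 3, 0]
L1 error = sum of tail = 10.

10


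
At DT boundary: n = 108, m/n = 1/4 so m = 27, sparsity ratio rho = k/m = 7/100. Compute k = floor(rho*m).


m = 1/4*108 = 27.
rho = 7/100.
rho*m = 7/100*27 = 1.89.
k = floor(1.89) = 1.

1


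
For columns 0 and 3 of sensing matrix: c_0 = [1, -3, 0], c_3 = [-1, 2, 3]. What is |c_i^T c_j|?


Inner product: 1*-1 + -3*2 + 0*3
Products: [-1, -6, 0]
Sum = -7.
|dot| = 7.

7


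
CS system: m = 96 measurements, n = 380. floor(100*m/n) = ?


100*m/n = 100*96/380 ≈ 25.2632.
floor = 25.

25


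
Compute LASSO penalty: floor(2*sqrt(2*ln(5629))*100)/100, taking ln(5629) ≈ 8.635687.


ln(5629) ≈ 8.635687.
2*ln(n) ≈ 17.271374.
sqrt(2*ln(n)) ≈ sqrt(17.271374) ≈ 4.155884.
lambda ≈ 2*4.155884 = 8.311768.
floor(lambda*100)/100 = 8.31.

8.31


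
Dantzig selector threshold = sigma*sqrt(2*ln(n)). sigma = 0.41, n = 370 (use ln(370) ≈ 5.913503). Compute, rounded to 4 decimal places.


ln(370) ≈ 5.913503.
2*ln(n) ≈ 11.827006.
sqrt(2*ln(n)) ≈ sqrt(11.827006) ≈ 3.439041.
threshold ≈ 0.41*3.439041 = 1.41000681 ≈ 1.4100.

1.4100


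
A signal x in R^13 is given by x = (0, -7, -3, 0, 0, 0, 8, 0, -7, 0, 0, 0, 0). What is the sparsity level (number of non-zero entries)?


Non-zero positions: [1, 2, 6, 8].
Sparsity = 4.

4


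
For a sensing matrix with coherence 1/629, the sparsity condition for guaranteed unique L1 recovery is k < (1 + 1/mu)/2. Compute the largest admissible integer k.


1/mu = 629.
1 + 1/mu = 630.
(1 + 1/mu)/2 = 315 is an integer and the inequality is strict, so k_max = 315 - 1 = 314.

314


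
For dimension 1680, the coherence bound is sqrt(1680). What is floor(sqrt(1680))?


40^2 = 1600 <= 1680 < 1681 = 41^2, so 40 <= sqrt(1680) < 41.
floor(sqrt(1680)) = 40.

40


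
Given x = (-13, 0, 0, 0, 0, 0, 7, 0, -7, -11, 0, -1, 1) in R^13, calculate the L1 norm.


Non-zero entries: [(0, -13), (6, 7), (8, -7), (9, -11), (11, -1), (12, 1)]
Absolute values: [13, 7, 7, 11, 1, 1]
||x||_1 = sum = 40.

40


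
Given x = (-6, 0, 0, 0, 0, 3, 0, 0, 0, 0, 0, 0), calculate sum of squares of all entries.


Non-zero entries: [(0, -6), (5, 3)]
Squares: [36, 9]
||x||_2^2 = sum = 45.

45


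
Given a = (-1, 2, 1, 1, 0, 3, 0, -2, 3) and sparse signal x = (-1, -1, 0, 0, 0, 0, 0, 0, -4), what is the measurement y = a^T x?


Non-zero terms: ['-1*-1', '2*-1', '3*-4']
Products: [1, -2, -12]
y = sum = -13.

-13


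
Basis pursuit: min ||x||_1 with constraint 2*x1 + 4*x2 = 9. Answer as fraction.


Axis intercepts:
  x1 = 9/2, x2 = 0: L1 = 9/2
  x1 = 0, x2 = 9/4: L1 = 9/4
x* = (0, 9/4)
||x*||_1 = 9/4.

9/4


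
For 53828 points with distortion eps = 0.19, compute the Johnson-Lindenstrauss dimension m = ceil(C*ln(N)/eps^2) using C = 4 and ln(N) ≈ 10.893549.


ln(53828) ≈ 10.893549.
eps^2 = 0.19^2 = 0.0361.
C*ln(N)/eps^2 ≈ 4*10.893549/0.0361 ≈ 1207.0414.
m = ceil(1207.0414) = 1208.

1208


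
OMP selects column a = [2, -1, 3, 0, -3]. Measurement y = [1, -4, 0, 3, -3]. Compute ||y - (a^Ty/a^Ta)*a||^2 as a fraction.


a^T a = 23.
a^T y = 15.
coeff = 15/23 = 15/23.
||r||^2 = 580/23.

580/23


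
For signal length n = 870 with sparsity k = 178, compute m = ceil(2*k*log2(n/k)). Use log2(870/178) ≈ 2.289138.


log2(n/k) = log2(870/178) ≈ 2.289138.
2*k*log2(n/k) ≈ 2*178*2.289138 = 814.933128.
m = ceil(814.933128) = 815.

815


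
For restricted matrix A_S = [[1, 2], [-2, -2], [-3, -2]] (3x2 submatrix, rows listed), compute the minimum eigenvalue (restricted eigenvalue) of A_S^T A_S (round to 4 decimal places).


A_S^T A_S = [[14, 12], [12, 12]].
trace = 26.
det = 24.
disc = trace^2 - 4*det = 676 - 4*24 = 580.
sqrt(580) ≈ 24.083189.
lam_min = (26 - sqrt(580))/2 ≈ (26 - 24.083189)/2 = 0.9584055 ≈ 0.9584.

0.9584


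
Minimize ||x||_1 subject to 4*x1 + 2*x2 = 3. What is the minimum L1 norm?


Axis intercepts:
  x1 = 3/4, x2 = 0: L1 = 3/4
  x1 = 0, x2 = 3/2: L1 = 3/2
x* = (3/4, 0)
||x*||_1 = 3/4.

3/4


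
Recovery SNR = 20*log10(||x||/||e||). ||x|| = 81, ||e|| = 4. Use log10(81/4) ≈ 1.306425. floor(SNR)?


||x||/||e|| = 81/4.
log10(81/4) ≈ 1.306425.
20*log10(||x||/||e||) ≈ 20*1.306425 = 26.1285.
floor(26.1285) = 26.

26


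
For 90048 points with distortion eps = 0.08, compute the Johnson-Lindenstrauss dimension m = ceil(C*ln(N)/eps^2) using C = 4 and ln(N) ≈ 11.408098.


ln(90048) ≈ 11.408098.
eps^2 = 0.08^2 = 0.0064.
C*ln(N)/eps^2 ≈ 4*11.408098/0.0064 ≈ 7130.0612.
m = ceil(7130.0612) = 7131.

7131


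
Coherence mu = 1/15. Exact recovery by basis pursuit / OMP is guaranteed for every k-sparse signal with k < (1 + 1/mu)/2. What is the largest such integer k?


1/mu = 15.
1 + 1/mu = 16.
(1 + 1/mu)/2 = 8 is an integer and the inequality is strict, so k_max = 8 - 1 = 7.

7


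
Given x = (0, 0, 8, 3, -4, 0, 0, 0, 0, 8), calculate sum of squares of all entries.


Non-zero entries: [(2, 8), (3, 3), (4, -4), (9, 8)]
Squares: [64, 9, 16, 64]
||x||_2^2 = sum = 153.

153


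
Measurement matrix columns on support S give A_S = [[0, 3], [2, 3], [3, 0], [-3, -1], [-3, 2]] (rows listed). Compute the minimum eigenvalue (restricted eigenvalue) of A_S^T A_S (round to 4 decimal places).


A_S^T A_S = [[31, 3], [3, 23]].
trace = 54.
det = 704.
disc = trace^2 - 4*det = 2916 - 4*704 = 100.
sqrt(100) = 10.
lam_min = (54 - 10)/2 = 22 = 22.0000.

22.0000


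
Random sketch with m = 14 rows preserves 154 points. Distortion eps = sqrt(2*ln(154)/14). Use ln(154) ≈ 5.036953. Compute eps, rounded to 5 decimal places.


ln(154) ≈ 5.036953.
2*ln(N)/m ≈ 2*5.036953/14 ≈ 0.71956471.
eps = sqrt(0.71956471) ≈ 0.8482716 ≈ 0.84827.

0.84827


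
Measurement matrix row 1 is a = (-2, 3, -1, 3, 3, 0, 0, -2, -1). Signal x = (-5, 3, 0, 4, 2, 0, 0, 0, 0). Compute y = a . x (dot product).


Non-zero terms: ['-2*-5', '3*3', '3*4', '3*2']
Products: [10, 9, 12, 6]
y = sum = 37.

37


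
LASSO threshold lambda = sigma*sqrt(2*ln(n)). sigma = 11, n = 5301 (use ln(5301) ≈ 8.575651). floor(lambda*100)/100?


ln(5301) ≈ 8.575651.
2*ln(n) ≈ 17.151302.
sqrt(2*ln(n)) ≈ sqrt(17.151302) ≈ 4.141413.
lambda ≈ 11*4.141413 = 45.555543.
floor(lambda*100)/100 = 45.55.

45.55


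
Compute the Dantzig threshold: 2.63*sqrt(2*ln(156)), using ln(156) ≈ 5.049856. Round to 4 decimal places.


ln(156) ≈ 5.049856.
2*ln(n) ≈ 10.099712.
sqrt(2*ln(n)) ≈ sqrt(10.099712) ≈ 3.178004.
threshold ≈ 2.63*3.178004 = 8.35815052 ≈ 8.3582.

8.3582


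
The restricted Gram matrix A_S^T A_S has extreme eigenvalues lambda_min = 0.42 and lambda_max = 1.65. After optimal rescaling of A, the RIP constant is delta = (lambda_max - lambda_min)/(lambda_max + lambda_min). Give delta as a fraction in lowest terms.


lambda_max - lambda_min = 1.65 - 0.42 = 1.23.
lambda_max + lambda_min = 1.65 + 0.42 = 2.07.
delta = 1.23/2.07 = 123/207 = 41/69.

41/69


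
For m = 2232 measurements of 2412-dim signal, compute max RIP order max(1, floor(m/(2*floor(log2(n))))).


floor(log2(2412)) = 11.
2*11 = 22.
m/(2*floor(log2(n))) = 2232/22 ≈ 101.4545.
floor = 101.
k = max(1, 101) = 101.

101


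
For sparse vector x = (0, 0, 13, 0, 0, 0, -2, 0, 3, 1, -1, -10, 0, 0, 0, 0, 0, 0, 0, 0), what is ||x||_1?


Non-zero entries: [(2, 13), (6, -2), (8, 3), (9, 1), (10, -1), (11, -10)]
Absolute values: [13, 2, 3, 1, 1, 10]
||x||_1 = sum = 30.

30


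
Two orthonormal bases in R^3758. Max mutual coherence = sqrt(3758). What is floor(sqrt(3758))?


61^2 = 3721 <= 3758 < 3844 = 62^2, so 61 <= sqrt(3758) < 62.
floor(sqrt(3758)) = 61.

61


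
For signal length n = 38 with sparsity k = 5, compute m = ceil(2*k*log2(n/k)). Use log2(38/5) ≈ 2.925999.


log2(n/k) = log2(38/5) ≈ 2.925999.
2*k*log2(n/k) ≈ 2*5*2.925999 = 29.25999.
m = ceil(29.25999) = 30.

30


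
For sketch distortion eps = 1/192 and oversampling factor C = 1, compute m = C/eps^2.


1/eps = 192.
(1/eps)^2 = 36864.
m = 1*36864 = 36864.

36864


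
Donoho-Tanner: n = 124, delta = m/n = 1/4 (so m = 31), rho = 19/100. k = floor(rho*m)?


m = 1/4*124 = 31.
rho = 19/100.
rho*m = 19/100*31 = 5.89.
k = floor(5.89) = 5.

5


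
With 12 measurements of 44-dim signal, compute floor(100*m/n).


100*m/n = 100*12/44 ≈ 27.2727.
floor = 27.

27


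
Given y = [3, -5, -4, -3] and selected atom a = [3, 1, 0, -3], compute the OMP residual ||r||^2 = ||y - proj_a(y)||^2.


a^T a = 19.
a^T y = 13.
coeff = 13/19 = 13/19.
||r||^2 = 952/19.

952/19


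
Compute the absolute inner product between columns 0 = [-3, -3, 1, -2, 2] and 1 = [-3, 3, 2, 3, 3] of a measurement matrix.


Inner product: -3*-3 + -3*3 + 1*2 + -2*3 + 2*3
Products: [9, -9, 2, -6, 6]
Sum = 2.
|dot| = 2.

2


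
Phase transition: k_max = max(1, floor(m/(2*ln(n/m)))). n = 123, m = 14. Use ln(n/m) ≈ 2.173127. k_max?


n/m = 123/14.
ln(n/m) ≈ 2.173127.
2*ln(n/m) ≈ 4.346254.
m/(2*ln(n/m)) ≈ 14/4.346254 ≈ 3.2212.
floor = 3.
k_max = max(1, 3) = 3.

3


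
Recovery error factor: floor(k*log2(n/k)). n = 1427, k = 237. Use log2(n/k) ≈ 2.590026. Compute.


log2(n/k) = log2(1427/237) ≈ 2.590026.
k*log2(n/k) ≈ 237*2.590026 = 613.836162.
floor(613.836162) = 613.

613


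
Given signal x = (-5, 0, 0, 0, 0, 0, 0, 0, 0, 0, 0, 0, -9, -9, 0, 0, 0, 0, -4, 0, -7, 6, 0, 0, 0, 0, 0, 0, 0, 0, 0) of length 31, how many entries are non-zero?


Non-zero positions: [0, 12, 13, 18, 20, 21].
Sparsity = 6.

6


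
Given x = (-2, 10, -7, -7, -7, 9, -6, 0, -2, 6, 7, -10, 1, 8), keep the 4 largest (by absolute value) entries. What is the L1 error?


Sorted |x_i| descending: [10, 10, 9, 8, 7, 7, 7, 7, 6, 6, 2, 2, 1, 0]
Keep top 4: [10, 10, 9, 8]
Tail entries: [7, 7, 7, 7, 6, 6, 2, 2, 1, 0]
L1 error = sum of tail = 45.

45


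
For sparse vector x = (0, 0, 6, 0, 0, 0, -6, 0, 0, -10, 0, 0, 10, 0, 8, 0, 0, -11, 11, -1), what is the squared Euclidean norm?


Non-zero entries: [(2, 6), (6, -6), (9, -10), (12, 10), (14, 8), (17, -11), (18, 11), (19, -1)]
Squares: [36, 36, 100, 100, 64, 121, 121, 1]
||x||_2^2 = sum = 579.

579


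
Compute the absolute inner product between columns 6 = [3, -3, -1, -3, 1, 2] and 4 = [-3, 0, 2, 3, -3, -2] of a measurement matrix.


Inner product: 3*-3 + -3*0 + -1*2 + -3*3 + 1*-3 + 2*-2
Products: [-9, 0, -2, -9, -3, -4]
Sum = -27.
|dot| = 27.

27


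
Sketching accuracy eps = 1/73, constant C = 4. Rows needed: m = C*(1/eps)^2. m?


1/eps = 73.
(1/eps)^2 = 5329.
m = 4*5329 = 21316.

21316


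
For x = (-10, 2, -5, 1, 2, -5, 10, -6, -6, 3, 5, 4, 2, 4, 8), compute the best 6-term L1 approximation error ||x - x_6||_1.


Sorted |x_i| descending: [10, 10, 8, 6, 6, 5, 5, 5, 4, 4, 3, 2, 2, 2, 1]
Keep top 6: [10, 10, 8, 6, 6, 5]
Tail entries: [5, 5, 4, 4, 3, 2, 2, 2, 1]
L1 error = sum of tail = 28.

28


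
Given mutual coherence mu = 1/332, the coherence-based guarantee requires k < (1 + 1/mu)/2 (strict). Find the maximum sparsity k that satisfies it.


1/mu = 332.
1 + 1/mu = 333.
(1 + 1/mu)/2 = 166.5 is not an integer, so k_max = floor(166.5) = 166.

166


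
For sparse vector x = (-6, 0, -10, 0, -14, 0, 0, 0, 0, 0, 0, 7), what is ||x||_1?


Non-zero entries: [(0, -6), (2, -10), (4, -14), (11, 7)]
Absolute values: [6, 10, 14, 7]
||x||_1 = sum = 37.

37


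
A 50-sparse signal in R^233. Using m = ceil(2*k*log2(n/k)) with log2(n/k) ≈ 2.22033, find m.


log2(n/k) = log2(233/50) ≈ 2.22033.
2*k*log2(n/k) ≈ 2*50*2.22033 = 222.033.
m = ceil(222.033) = 223.

223


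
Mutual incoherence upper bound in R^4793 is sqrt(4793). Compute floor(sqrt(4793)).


69^2 = 4761 <= 4793 < 4900 = 70^2, so 69 <= sqrt(4793) < 70.
floor(sqrt(4793)) = 69.

69


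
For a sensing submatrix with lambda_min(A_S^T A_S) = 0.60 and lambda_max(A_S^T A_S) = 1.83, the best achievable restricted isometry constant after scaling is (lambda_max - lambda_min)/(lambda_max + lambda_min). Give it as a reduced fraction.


lambda_max - lambda_min = 1.83 - 0.60 = 1.23.
lambda_max + lambda_min = 1.83 + 0.60 = 2.43.
delta = 1.23/2.43 = 123/243 = 41/81.

41/81


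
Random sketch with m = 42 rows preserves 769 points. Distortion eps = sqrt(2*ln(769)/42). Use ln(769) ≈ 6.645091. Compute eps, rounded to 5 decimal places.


ln(769) ≈ 6.645091.
2*ln(N)/m ≈ 2*6.645091/42 ≈ 0.3164329.
eps = sqrt(0.3164329) ≈ 0.5625237 ≈ 0.56252.

0.56252


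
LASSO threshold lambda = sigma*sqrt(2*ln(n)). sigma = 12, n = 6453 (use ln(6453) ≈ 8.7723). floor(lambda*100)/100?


ln(6453) ≈ 8.7723.
2*ln(n) ≈ 17.5446.
sqrt(2*ln(n)) ≈ sqrt(17.5446) ≈ 4.188627.
lambda ≈ 12*4.188627 = 50.263524.
floor(lambda*100)/100 = 50.26.

50.26


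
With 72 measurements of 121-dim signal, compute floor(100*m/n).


100*m/n = 100*72/121 ≈ 59.5041.
floor = 59.

59


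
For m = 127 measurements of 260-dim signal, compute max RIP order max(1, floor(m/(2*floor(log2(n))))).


floor(log2(260)) = 8.
2*8 = 16.
m/(2*floor(log2(n))) = 127/16 ≈ 7.9375.
floor = 7.
k = max(1, 7) = 7.

7


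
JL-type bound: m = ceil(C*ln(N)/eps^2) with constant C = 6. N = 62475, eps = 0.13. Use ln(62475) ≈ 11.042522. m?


ln(62475) ≈ 11.042522.
eps^2 = 0.13^2 = 0.0169.
C*ln(N)/eps^2 ≈ 6*11.042522/0.0169 ≈ 3920.422.
m = ceil(3920.422) = 3921.

3921


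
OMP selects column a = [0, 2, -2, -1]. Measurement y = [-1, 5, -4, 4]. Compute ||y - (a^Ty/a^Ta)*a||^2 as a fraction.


a^T a = 9.
a^T y = 14.
coeff = 14/9 = 14/9.
||r||^2 = 326/9.

326/9


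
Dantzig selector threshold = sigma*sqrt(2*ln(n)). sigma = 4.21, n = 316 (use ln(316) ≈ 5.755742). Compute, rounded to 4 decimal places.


ln(316) ≈ 5.755742.
2*ln(n) ≈ 11.511484.
sqrt(2*ln(n)) ≈ sqrt(11.511484) ≈ 3.392858.
threshold ≈ 4.21*3.392858 = 14.28393218 ≈ 14.2839.

14.2839


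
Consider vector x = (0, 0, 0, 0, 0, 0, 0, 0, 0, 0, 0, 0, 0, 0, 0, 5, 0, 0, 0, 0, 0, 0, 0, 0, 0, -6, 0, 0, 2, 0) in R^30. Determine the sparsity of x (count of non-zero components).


Non-zero positions: [15, 25, 28].
Sparsity = 3.

3


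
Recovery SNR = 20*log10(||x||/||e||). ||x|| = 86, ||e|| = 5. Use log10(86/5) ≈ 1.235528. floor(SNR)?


||x||/||e|| = 86/5.
log10(86/5) ≈ 1.235528.
20*log10(||x||/||e||) ≈ 20*1.235528 = 24.71056.
floor(24.71056) = 24.

24


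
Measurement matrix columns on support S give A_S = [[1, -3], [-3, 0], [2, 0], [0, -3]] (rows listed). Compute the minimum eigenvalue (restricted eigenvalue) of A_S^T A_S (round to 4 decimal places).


A_S^T A_S = [[14, -3], [-3, 18]].
trace = 32.
det = 243.
disc = trace^2 - 4*det = 1024 - 4*243 = 52.
sqrt(52) ≈ 7.211103.
lam_min = (32 - sqrt(52))/2 ≈ (32 - 7.211103)/2 = 12.3944485 ≈ 12.3944.

12.3944


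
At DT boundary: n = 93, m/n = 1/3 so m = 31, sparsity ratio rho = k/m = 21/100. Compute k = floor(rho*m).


m = 1/3*93 = 31.
rho = 21/100.
rho*m = 21/100*31 = 6.51.
k = floor(6.51) = 6.

6


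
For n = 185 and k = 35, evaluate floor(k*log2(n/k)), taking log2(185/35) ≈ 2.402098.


log2(n/k) = log2(185/35) ≈ 2.402098.
k*log2(n/k) ≈ 35*2.402098 = 84.07343.
floor(84.07343) = 84.

84


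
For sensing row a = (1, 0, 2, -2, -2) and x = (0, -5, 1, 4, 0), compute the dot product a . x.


Non-zero terms: ['0*-5', '2*1', '-2*4']
Products: [0, 2, -8]
y = sum = -6.

-6


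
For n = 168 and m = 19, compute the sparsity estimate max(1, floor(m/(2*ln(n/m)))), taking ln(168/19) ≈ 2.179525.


n/m = 168/19.
ln(n/m) ≈ 2.179525.
2*ln(n/m) ≈ 4.35905.
m/(2*ln(n/m)) ≈ 19/4.35905 ≈ 4.3587.
floor = 4.
k_max = max(1, 4) = 4.

4


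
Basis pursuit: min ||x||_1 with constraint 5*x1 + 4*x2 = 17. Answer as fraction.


Axis intercepts:
  x1 = 17/5, x2 = 0: L1 = 17/5
  x1 = 0, x2 = 17/4: L1 = 17/4
x* = (17/5, 0)
||x*||_1 = 17/5.

17/5


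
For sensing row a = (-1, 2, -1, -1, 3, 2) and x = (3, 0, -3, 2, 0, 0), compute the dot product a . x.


Non-zero terms: ['-1*3', '-1*-3', '-1*2']
Products: [-3, 3, -2]
y = sum = -2.

-2


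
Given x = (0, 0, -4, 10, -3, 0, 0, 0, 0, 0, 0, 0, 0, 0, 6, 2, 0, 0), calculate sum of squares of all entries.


Non-zero entries: [(2, -4), (3, 10), (4, -3), (14, 6), (15, 2)]
Squares: [16, 100, 9, 36, 4]
||x||_2^2 = sum = 165.

165


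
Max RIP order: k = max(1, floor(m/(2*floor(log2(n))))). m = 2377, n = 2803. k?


floor(log2(2803)) = 11.
2*11 = 22.
m/(2*floor(log2(n))) = 2377/22 ≈ 108.0455.
floor = 108.
k = max(1, 108) = 108.

108


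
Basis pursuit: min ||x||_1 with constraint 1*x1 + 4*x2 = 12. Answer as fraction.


Axis intercepts:
  x1 = 12, x2 = 0: L1 = 12
  x1 = 0, x2 = 3: L1 = 3
x* = (0, 3)
||x*||_1 = 3.

3


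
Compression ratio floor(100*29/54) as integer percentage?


100*m/n = 100*29/54 ≈ 53.7037.
floor = 53.

53


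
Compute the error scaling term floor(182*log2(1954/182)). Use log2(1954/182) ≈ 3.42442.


log2(n/k) = log2(1954/182) ≈ 3.42442.
k*log2(n/k) ≈ 182*3.42442 = 623.24444.
floor(623.24444) = 623.

623


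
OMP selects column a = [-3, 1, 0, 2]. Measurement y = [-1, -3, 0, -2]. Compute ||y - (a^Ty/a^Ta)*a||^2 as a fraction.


a^T a = 14.
a^T y = -4.
coeff = -4/14 = -2/7.
||r||^2 = 90/7.

90/7


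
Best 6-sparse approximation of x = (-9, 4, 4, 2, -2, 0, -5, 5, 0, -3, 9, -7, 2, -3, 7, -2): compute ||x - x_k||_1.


Sorted |x_i| descending: [9, 9, 7, 7, 5, 5, 4, 4, 3, 3, 2, 2, 2, 2, 0, 0]
Keep top 6: [9, 9, 7, 7, 5, 5]
Tail entries: [4, 4, 3, 3, 2, 2, 2, 2, 0, 0]
L1 error = sum of tail = 22.

22


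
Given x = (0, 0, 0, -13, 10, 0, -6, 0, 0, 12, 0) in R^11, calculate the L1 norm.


Non-zero entries: [(3, -13), (4, 10), (6, -6), (9, 12)]
Absolute values: [13, 10, 6, 12]
||x||_1 = sum = 41.

41


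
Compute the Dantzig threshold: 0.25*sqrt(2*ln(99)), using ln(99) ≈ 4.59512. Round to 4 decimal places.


ln(99) ≈ 4.59512.
2*ln(n) ≈ 9.19024.
sqrt(2*ln(n)) ≈ sqrt(9.19024) ≈ 3.031541.
threshold ≈ 0.25*3.031541 = 0.75788525 ≈ 0.7579.

0.7579


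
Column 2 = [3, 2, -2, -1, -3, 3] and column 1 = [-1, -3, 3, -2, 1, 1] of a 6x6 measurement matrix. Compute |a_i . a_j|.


Inner product: 3*-1 + 2*-3 + -2*3 + -1*-2 + -3*1 + 3*1
Products: [-3, -6, -6, 2, -3, 3]
Sum = -13.
|dot| = 13.

13


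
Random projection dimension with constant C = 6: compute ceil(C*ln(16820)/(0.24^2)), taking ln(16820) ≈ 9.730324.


ln(16820) ≈ 9.730324.
eps^2 = 0.24^2 = 0.0576.
C*ln(N)/eps^2 ≈ 6*9.730324/0.0576 ≈ 1013.5754.
m = ceil(1013.5754) = 1014.

1014


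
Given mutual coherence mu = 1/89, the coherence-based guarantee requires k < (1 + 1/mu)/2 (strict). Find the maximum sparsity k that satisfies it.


1/mu = 89.
1 + 1/mu = 90.
(1 + 1/mu)/2 = 45 is an integer and the inequality is strict, so k_max = 45 - 1 = 44.

44


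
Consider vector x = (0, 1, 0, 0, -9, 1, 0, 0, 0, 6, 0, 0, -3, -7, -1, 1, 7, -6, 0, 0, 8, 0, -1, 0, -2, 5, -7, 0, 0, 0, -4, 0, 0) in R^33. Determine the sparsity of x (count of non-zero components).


Non-zero positions: [1, 4, 5, 9, 12, 13, 14, 15, 16, 17, 20, 22, 24, 25, 26, 30].
Sparsity = 16.

16


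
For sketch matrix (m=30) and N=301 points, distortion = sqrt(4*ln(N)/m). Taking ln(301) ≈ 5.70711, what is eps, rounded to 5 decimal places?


ln(301) ≈ 5.70711.
4*ln(N)/m ≈ 4*5.70711/30 ≈ 0.760948.
eps = sqrt(0.760948) ≈ 0.8723233 ≈ 0.87232.

0.87232


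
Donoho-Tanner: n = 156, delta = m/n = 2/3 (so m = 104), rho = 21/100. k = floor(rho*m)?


m = 2/3*156 = 104.
rho = 21/100.
rho*m = 21/100*104 = 21.84.
k = floor(21.84) = 21.

21


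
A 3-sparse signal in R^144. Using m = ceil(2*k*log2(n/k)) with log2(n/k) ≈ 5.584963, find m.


log2(n/k) = log2(144/3) ≈ 5.584963.
2*k*log2(n/k) ≈ 2*3*5.584963 = 33.509778.
m = ceil(33.509778) = 34.

34


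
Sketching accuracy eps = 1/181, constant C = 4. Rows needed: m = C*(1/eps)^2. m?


1/eps = 181.
(1/eps)^2 = 32761.
m = 4*32761 = 131044.

131044


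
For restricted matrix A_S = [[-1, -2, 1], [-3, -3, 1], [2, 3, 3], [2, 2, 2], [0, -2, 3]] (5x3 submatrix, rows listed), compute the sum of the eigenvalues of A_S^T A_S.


Sum of eigenvalues of A_S^T A_S = trace(A_S^T A_S) = sum of squared column norms of A_S.
A_S^T A_S diagonal: [18, 30, 24].
trace = 18 + 30 + 24 = 72.

72


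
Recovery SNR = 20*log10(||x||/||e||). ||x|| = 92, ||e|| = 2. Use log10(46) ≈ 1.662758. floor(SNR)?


||x||/||e|| = 92/2 = 46.
log10(46) ≈ 1.662758.
20*log10(||x||/||e||) ≈ 20*1.662758 = 33.25516.
floor(33.25516) = 33.

33


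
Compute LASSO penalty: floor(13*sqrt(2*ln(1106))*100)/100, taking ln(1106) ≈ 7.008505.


ln(1106) ≈ 7.008505.
2*ln(n) ≈ 14.01701.
sqrt(2*ln(n)) ≈ sqrt(14.01701) ≈ 3.74393.
lambda ≈ 13*3.74393 = 48.67109.
floor(lambda*100)/100 = 48.67.

48.67


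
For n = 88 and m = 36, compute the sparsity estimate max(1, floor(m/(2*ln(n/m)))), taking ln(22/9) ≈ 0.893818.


n/m = 88/36 = 22/9.
ln(n/m) ≈ 0.893818.
2*ln(n/m) ≈ 1.787636.
m/(2*ln(n/m)) ≈ 36/1.787636 ≈ 20.1383.
floor = 20.
k_max = max(1, 20) = 20.

20


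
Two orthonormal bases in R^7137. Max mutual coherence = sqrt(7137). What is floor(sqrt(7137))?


84^2 = 7056 <= 7137 < 7225 = 85^2, so 84 <= sqrt(7137) < 85.
floor(sqrt(7137)) = 84.

84


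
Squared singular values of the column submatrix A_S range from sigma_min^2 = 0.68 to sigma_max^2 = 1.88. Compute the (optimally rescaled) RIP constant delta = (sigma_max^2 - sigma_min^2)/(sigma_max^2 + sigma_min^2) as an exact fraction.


lambda_max - lambda_min = 1.88 - 0.68 = 1.20.
lambda_max + lambda_min = 1.88 + 0.68 = 2.56.
delta = 1.20/2.56 = 120/256 = 15/32.

15/32


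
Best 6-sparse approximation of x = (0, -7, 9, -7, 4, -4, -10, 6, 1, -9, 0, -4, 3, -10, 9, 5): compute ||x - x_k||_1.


Sorted |x_i| descending: [10, 10, 9, 9, 9, 7, 7, 6, 5, 4, 4, 4, 3, 1, 0, 0]
Keep top 6: [10, 10, 9, 9, 9, 7]
Tail entries: [7, 6, 5, 4, 4, 4, 3, 1, 0, 0]
L1 error = sum of tail = 34.

34


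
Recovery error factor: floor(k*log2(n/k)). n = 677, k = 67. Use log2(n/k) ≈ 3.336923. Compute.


log2(n/k) = log2(677/67) ≈ 3.336923.
k*log2(n/k) ≈ 67*3.336923 = 223.573841.
floor(223.573841) = 223.

223


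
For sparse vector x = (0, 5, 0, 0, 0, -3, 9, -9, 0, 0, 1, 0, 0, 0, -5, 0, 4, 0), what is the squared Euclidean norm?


Non-zero entries: [(1, 5), (5, -3), (6, 9), (7, -9), (10, 1), (14, -5), (16, 4)]
Squares: [25, 9, 81, 81, 1, 25, 16]
||x||_2^2 = sum = 238.

238


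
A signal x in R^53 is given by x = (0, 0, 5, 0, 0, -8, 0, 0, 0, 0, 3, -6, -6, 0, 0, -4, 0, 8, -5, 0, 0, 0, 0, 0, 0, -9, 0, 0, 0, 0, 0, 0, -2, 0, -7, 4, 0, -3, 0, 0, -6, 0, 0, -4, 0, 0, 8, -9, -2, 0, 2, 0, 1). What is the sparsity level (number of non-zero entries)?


Non-zero positions: [2, 5, 10, 11, 12, 15, 17, 18, 25, 32, 34, 35, 37, 40, 43, 46, 47, 48, 50, 52].
Sparsity = 20.

20


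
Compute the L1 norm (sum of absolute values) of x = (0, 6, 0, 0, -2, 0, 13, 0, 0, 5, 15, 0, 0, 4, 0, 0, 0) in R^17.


Non-zero entries: [(1, 6), (4, -2), (6, 13), (9, 5), (10, 15), (13, 4)]
Absolute values: [6, 2, 13, 5, 15, 4]
||x||_1 = sum = 45.

45


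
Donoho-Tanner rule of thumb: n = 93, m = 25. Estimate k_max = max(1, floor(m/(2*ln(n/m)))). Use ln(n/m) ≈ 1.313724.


n/m = 93/25.
ln(n/m) ≈ 1.313724.
2*ln(n/m) ≈ 2.627448.
m/(2*ln(n/m)) ≈ 25/2.627448 ≈ 9.5149.
floor = 9.
k_max = max(1, 9) = 9.

9


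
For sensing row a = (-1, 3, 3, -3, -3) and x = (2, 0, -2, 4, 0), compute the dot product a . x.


Non-zero terms: ['-1*2', '3*-2', '-3*4']
Products: [-2, -6, -12]
y = sum = -20.

-20


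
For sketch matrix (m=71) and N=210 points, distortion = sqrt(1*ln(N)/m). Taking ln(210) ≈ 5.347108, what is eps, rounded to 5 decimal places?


ln(210) ≈ 5.347108.
1*ln(N)/m ≈ 1*5.347108/71 ≈ 0.07531138.
eps = sqrt(0.07531138) ≈ 0.2744292 ≈ 0.27443.

0.27443


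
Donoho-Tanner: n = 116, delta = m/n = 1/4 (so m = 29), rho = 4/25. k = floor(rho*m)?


m = 1/4*116 = 29.
rho = 4/25.
rho*m = 4/25*29 = 4.64.
k = floor(4.64) = 4.

4


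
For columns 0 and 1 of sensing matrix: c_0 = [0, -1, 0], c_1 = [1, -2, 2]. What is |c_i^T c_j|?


Inner product: 0*1 + -1*-2 + 0*2
Products: [0, 2, 0]
Sum = 2.
|dot| = 2.

2


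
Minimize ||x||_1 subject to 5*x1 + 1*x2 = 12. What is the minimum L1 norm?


Axis intercepts:
  x1 = 12/5, x2 = 0: L1 = 12/5
  x1 = 0, x2 = 12: L1 = 12
x* = (12/5, 0)
||x*||_1 = 12/5.

12/5


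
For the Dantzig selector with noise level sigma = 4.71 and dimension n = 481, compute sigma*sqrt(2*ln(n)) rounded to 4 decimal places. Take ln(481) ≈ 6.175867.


ln(481) ≈ 6.175867.
2*ln(n) ≈ 12.351734.
sqrt(2*ln(n)) ≈ sqrt(12.351734) ≈ 3.514503.
threshold ≈ 4.71*3.514503 = 16.55330913 ≈ 16.5533.

16.5533


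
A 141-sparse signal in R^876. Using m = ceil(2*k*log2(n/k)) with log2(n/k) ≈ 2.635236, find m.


log2(n/k) = log2(876/141) ≈ 2.635236.
2*k*log2(n/k) ≈ 2*141*2.635236 = 743.136552.
m = ceil(743.136552) = 744.

744


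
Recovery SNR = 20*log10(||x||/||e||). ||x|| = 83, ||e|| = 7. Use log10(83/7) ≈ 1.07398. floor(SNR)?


||x||/||e|| = 83/7.
log10(83/7) ≈ 1.07398.
20*log10(||x||/||e||) ≈ 20*1.07398 = 21.4796.
floor(21.4796) = 21.

21


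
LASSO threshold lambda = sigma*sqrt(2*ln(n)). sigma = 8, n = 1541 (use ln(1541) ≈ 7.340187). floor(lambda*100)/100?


ln(1541) ≈ 7.340187.
2*ln(n) ≈ 14.680374.
sqrt(2*ln(n)) ≈ sqrt(14.680374) ≈ 3.831498.
lambda ≈ 8*3.831498 = 30.651984.
floor(lambda*100)/100 = 30.65.

30.65


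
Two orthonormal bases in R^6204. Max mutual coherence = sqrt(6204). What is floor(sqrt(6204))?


78^2 = 6084 <= 6204 < 6241 = 79^2, so 78 <= sqrt(6204) < 79.
floor(sqrt(6204)) = 78.

78


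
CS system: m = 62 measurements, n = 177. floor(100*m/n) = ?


100*m/n = 100*62/177 ≈ 35.0282.
floor = 35.

35


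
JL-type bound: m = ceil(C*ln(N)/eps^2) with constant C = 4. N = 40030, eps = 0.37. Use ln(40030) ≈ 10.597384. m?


ln(40030) ≈ 10.597384.
eps^2 = 0.37^2 = 0.1369.
C*ln(N)/eps^2 ≈ 4*10.597384/0.1369 ≈ 309.6387.
m = ceil(309.6387) = 310.

310


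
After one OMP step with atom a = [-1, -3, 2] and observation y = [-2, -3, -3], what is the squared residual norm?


a^T a = 14.
a^T y = 5.
coeff = 5/14 = 5/14.
||r||^2 = 283/14.

283/14


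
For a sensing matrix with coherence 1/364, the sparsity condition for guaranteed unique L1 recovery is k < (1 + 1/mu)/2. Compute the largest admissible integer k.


1/mu = 364.
1 + 1/mu = 365.
(1 + 1/mu)/2 = 182.5 is not an integer, so k_max = floor(182.5) = 182.

182


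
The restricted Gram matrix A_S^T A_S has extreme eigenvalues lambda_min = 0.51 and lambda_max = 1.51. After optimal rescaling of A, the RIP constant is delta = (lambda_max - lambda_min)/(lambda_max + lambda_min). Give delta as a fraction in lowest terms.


lambda_max - lambda_min = 1.51 - 0.51 = 1.00.
lambda_max + lambda_min = 1.51 + 0.51 = 2.02.
delta = 1.00/2.02 = 100/202 = 50/101.

50/101


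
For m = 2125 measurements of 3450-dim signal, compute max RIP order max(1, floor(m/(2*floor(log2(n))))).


floor(log2(3450)) = 11.
2*11 = 22.
m/(2*floor(log2(n))) = 2125/22 ≈ 96.5909.
floor = 96.
k = max(1, 96) = 96.

96


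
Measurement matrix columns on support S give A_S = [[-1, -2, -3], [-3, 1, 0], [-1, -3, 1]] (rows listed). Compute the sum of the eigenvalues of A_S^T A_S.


Sum of eigenvalues of A_S^T A_S = trace(A_S^T A_S) = sum of squared column norms of A_S.
A_S^T A_S diagonal: [11, 14, 10].
trace = 11 + 14 + 10 = 35.

35


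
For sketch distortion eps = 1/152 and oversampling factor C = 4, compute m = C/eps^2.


1/eps = 152.
(1/eps)^2 = 23104.
m = 4*23104 = 92416.

92416


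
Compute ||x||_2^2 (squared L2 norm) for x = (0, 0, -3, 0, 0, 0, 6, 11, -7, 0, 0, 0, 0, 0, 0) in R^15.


Non-zero entries: [(2, -3), (6, 6), (7, 11), (8, -7)]
Squares: [9, 36, 121, 49]
||x||_2^2 = sum = 215.

215


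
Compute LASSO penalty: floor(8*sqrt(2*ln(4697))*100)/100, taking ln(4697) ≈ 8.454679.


ln(4697) ≈ 8.454679.
2*ln(n) ≈ 16.909358.
sqrt(2*ln(n)) ≈ sqrt(16.909358) ≈ 4.112099.
lambda ≈ 8*4.112099 = 32.896792.
floor(lambda*100)/100 = 32.89.

32.89


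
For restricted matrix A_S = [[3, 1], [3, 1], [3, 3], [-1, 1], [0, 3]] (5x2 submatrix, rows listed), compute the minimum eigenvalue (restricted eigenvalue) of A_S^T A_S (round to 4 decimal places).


A_S^T A_S = [[28, 14], [14, 21]].
trace = 49.
det = 392.
disc = trace^2 - 4*det = 2401 - 4*392 = 833.
sqrt(833) ≈ 28.861739.
lam_min = (49 - sqrt(833))/2 ≈ (49 - 28.861739)/2 = 10.0691305 ≈ 10.0691.

10.0691


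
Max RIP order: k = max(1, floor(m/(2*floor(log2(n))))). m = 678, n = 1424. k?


floor(log2(1424)) = 10.
2*10 = 20.
m/(2*floor(log2(n))) = 678/20 ≈ 33.9.
floor = 33.
k = max(1, 33) = 33.

33


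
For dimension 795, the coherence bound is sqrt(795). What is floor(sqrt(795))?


28^2 = 784 <= 795 < 841 = 29^2, so 28 <= sqrt(795) < 29.
floor(sqrt(795)) = 28.

28


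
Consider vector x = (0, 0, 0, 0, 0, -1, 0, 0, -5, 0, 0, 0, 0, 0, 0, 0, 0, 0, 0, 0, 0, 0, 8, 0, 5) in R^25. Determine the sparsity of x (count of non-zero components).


Non-zero positions: [5, 8, 22, 24].
Sparsity = 4.

4


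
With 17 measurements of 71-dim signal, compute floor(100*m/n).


100*m/n = 100*17/71 ≈ 23.9437.
floor = 23.

23


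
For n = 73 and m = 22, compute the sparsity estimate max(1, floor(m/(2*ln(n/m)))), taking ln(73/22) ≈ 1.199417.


n/m = 73/22.
ln(n/m) ≈ 1.199417.
2*ln(n/m) ≈ 2.398834.
m/(2*ln(n/m)) ≈ 22/2.398834 ≈ 9.1711.
floor = 9.
k_max = max(1, 9) = 9.

9


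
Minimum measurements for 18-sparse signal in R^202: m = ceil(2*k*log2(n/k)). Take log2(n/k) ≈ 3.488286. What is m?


log2(n/k) = log2(202/18) ≈ 3.488286.
2*k*log2(n/k) ≈ 2*18*3.488286 = 125.578296.
m = ceil(125.578296) = 126.

126


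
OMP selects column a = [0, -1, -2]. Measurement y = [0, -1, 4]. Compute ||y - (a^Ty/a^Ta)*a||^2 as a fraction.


a^T a = 5.
a^T y = -7.
coeff = -7/5 = -7/5.
||r||^2 = 36/5.

36/5


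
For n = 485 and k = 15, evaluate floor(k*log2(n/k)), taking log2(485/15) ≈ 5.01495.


log2(n/k) = log2(485/15) ≈ 5.01495.
k*log2(n/k) ≈ 15*5.01495 = 75.22425.
floor(75.22425) = 75.

75


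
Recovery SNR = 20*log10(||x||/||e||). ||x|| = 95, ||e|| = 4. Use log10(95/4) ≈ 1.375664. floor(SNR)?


||x||/||e|| = 95/4.
log10(95/4) ≈ 1.375664.
20*log10(||x||/||e||) ≈ 20*1.375664 = 27.51328.
floor(27.51328) = 27.

27


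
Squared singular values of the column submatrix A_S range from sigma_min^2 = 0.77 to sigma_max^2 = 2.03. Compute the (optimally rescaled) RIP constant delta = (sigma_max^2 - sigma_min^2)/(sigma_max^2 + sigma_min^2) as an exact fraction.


lambda_max - lambda_min = 2.03 - 0.77 = 1.26.
lambda_max + lambda_min = 2.03 + 0.77 = 2.80.
delta = 1.26/2.80 = 126/280 = 9/20.

9/20


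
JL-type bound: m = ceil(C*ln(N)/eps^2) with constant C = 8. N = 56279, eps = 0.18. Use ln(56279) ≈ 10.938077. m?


ln(56279) ≈ 10.938077.
eps^2 = 0.18^2 = 0.0324.
C*ln(N)/eps^2 ≈ 8*10.938077/0.0324 ≈ 2700.7598.
m = ceil(2700.7598) = 2701.

2701


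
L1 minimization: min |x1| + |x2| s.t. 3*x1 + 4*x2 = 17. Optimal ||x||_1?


Axis intercepts:
  x1 = 17/3, x2 = 0: L1 = 17/3
  x1 = 0, x2 = 17/4: L1 = 17/4
x* = (0, 17/4)
||x*||_1 = 17/4.

17/4


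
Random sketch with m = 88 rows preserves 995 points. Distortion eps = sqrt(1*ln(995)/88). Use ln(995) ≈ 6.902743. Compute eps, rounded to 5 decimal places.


ln(995) ≈ 6.902743.
1*ln(N)/m ≈ 1*6.902743/88 ≈ 0.07844026.
eps = sqrt(0.07844026) ≈ 0.2800719 ≈ 0.28007.

0.28007


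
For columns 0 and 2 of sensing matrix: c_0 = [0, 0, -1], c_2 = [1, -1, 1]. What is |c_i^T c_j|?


Inner product: 0*1 + 0*-1 + -1*1
Products: [0, 0, -1]
Sum = -1.
|dot| = 1.

1


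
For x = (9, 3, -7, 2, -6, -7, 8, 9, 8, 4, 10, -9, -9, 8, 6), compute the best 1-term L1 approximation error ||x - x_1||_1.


Sorted |x_i| descending: [10, 9, 9, 9, 9, 8, 8, 8, 7, 7, 6, 6, 4, 3, 2]
Keep top 1: [10]
Tail entries: [9, 9, 9, 9, 8, 8, 8, 7, 7, 6, 6, 4, 3, 2]
L1 error = sum of tail = 95.

95


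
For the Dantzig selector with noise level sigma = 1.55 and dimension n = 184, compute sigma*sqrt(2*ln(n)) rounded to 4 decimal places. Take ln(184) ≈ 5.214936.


ln(184) ≈ 5.214936.
2*ln(n) ≈ 10.429872.
sqrt(2*ln(n)) ≈ sqrt(10.429872) ≈ 3.229531.
threshold ≈ 1.55*3.229531 = 5.00577305 ≈ 5.0058.

5.0058


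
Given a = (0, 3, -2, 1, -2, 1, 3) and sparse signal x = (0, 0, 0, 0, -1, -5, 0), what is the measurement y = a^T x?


Non-zero terms: ['-2*-1', '1*-5']
Products: [2, -5]
y = sum = -3.

-3


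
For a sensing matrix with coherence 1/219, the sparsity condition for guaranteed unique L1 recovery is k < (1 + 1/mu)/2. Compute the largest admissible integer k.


1/mu = 219.
1 + 1/mu = 220.
(1 + 1/mu)/2 = 110 is an integer and the inequality is strict, so k_max = 110 - 1 = 109.

109


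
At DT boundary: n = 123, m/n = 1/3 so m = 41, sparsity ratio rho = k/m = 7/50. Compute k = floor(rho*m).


m = 1/3*123 = 41.
rho = 7/50.
rho*m = 7/50*41 = 5.74.
k = floor(5.74) = 5.

5


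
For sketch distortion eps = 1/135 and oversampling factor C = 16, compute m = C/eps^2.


1/eps = 135.
(1/eps)^2 = 18225.
m = 16*18225 = 291600.

291600


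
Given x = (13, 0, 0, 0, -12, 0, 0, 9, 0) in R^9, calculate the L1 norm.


Non-zero entries: [(0, 13), (4, -12), (7, 9)]
Absolute values: [13, 12, 9]
||x||_1 = sum = 34.

34


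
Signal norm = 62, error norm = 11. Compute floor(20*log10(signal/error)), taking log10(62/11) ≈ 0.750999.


||x||/||e|| = 62/11.
log10(62/11) ≈ 0.750999.
20*log10(||x||/||e||) ≈ 20*0.750999 = 15.01998.
floor(15.01998) = 15.

15


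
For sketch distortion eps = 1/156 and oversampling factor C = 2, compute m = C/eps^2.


1/eps = 156.
(1/eps)^2 = 24336.
m = 2*24336 = 48672.

48672


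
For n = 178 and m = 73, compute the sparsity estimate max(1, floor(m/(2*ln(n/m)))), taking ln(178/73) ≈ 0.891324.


n/m = 178/73.
ln(n/m) ≈ 0.891324.
2*ln(n/m) ≈ 1.782648.
m/(2*ln(n/m)) ≈ 73/1.782648 ≈ 40.9503.
floor = 40.
k_max = max(1, 40) = 40.

40


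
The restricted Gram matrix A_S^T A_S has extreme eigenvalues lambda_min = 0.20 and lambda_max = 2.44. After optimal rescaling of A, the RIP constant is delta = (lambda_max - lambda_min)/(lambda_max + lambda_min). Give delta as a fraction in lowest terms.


lambda_max - lambda_min = 2.44 - 0.20 = 2.24.
lambda_max + lambda_min = 2.44 + 0.20 = 2.64.
delta = 2.24/2.64 = 224/264 = 28/33.

28/33


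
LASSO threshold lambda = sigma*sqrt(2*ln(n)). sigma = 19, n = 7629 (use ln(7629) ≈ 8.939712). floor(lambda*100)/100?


ln(7629) ≈ 8.939712.
2*ln(n) ≈ 17.879424.
sqrt(2*ln(n)) ≈ sqrt(17.879424) ≈ 4.228407.
lambda ≈ 19*4.228407 = 80.339733.
floor(lambda*100)/100 = 80.33.

80.33


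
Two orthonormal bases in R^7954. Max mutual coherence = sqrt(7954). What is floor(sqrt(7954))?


89^2 = 7921 <= 7954 < 8100 = 90^2, so 89 <= sqrt(7954) < 90.
floor(sqrt(7954)) = 89.

89
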